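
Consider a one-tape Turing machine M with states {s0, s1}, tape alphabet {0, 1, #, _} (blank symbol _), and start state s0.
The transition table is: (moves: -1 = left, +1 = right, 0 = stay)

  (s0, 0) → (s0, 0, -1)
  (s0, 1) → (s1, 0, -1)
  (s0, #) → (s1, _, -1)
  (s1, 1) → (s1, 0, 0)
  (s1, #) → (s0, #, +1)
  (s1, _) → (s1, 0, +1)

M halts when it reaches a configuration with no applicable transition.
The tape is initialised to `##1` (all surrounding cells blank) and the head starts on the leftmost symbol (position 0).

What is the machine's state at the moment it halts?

state=s0 head=0 tape=_[#]#1   (s0,#)→(s1,_,-1)
state=s1 head=-1 tape=[_]_#1   (s1,_)→(s1,0,+1)
state=s1 head=0 tape=0[_]#1   (s1,_)→(s1,0,+1)
state=s1 head=1 tape=00[#]1   (s1,#)→(s0,#,+1)
state=s0 head=2 tape=00#[1]   (s0,1)→(s1,0,-1)
state=s1 head=1 tape=00[#]0   (s1,#)→(s0,#,+1)
state=s0 head=2 tape=00#[0]   (s0,0)→(s0,0,-1)
state=s0 head=1 tape=00[#]0   (s0,#)→(s1,_,-1)
state=s1 head=0 tape=0[0]_0
No transition is defined for (s1, 0); M halts in state s1.

s1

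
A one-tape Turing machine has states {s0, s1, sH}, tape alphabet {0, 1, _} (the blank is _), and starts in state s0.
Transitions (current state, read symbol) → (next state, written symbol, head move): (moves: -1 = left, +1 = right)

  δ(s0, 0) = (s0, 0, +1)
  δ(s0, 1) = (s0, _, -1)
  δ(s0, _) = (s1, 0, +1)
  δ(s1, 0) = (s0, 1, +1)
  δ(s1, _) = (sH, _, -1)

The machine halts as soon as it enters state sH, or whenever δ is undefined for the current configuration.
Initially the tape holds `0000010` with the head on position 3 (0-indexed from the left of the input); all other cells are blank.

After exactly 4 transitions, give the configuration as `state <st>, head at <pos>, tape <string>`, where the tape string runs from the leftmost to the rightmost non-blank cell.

state s0, head at 5, tape 00000_0

s0 | 000[0]010   read 0 → write 0, move +1, go to s0
s0 | 0000[0]10   read 0 → write 0, move +1, go to s0
s0 | 00000[1]0   read 1 → write _, move -1, go to s0
s0 | 0000[0]_0   read 0 → write 0, move +1, go to s0
s0 | 00000[_]0
After 4 steps: state s0, head at 5, tape 00000_0.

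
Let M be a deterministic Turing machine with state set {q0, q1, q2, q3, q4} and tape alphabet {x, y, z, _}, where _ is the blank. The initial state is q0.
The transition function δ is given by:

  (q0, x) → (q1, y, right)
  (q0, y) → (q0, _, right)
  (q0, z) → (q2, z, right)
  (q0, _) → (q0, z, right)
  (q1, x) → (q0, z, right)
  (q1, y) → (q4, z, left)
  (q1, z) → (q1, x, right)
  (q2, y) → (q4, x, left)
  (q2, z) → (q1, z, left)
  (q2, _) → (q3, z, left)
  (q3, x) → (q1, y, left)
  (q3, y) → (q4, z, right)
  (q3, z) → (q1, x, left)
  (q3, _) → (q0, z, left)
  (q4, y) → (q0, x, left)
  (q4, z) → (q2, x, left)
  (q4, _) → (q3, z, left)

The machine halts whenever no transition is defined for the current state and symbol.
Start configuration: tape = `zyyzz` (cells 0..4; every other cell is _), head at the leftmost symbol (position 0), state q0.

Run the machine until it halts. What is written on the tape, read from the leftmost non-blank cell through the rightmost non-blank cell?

q0 | ___[z]yyzz   read z → write z, move right, go to q2
q2 | ___z[y]yzz   read y → write x, move left, go to q4
q4 | ___[z]xyzz   read z → write x, move left, go to q2
q2 | __[_]xxyzz   read _ → write z, move left, go to q3
q3 | _[_]zxxyzz   read _ → write z, move left, go to q0
q0 | [_]zzxxyzz   read _ → write z, move right, go to q0
q0 | z[z]zxxyzz   read z → write z, move right, go to q2
q2 | zz[z]xxyzz   read z → write z, move left, go to q1
q1 | z[z]zxxyzz   read z → write x, move right, go to q1
q1 | zx[z]xxyzz   read z → write x, move right, go to q1
q1 | zxx[x]xyzz   read x → write z, move right, go to q0
q0 | zxxz[x]yzz   read x → write y, move right, go to q1
q1 | zxxzy[y]zz   read y → write z, move left, go to q4
q4 | zxxz[y]zzz   read y → write x, move left, go to q0
q0 | zxx[z]xzzz   read z → write z, move right, go to q2
q2 | zxxz[x]zzz
The non-blank tape span at halt is zxxzxzzz.

zxxzxzzz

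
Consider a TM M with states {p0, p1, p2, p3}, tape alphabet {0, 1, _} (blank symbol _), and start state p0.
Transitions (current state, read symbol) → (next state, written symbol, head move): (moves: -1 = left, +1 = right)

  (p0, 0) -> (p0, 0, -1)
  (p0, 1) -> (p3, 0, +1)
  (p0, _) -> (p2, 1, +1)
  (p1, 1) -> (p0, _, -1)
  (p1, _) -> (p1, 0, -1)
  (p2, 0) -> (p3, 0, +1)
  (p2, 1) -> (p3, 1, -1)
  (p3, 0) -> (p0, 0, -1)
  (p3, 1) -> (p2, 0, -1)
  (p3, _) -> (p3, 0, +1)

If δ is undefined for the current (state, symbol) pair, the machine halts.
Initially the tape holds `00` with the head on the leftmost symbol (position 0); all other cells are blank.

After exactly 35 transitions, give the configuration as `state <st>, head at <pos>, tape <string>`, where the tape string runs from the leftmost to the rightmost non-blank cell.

state p0, head at -5, tape 0000000

state=p0 head=0 tape=_____[0]0   (p0,0)→(p0,0,-1)
state=p0 head=-1 tape=____[_]00   (p0,_)→(p2,1,+1)
state=p2 head=0 tape=____1[0]0   (p2,0)→(p3,0,+1)
state=p3 head=1 tape=____10[0]   (p3,0)→(p0,0,-1)
state=p0 head=0 tape=____1[0]0   (p0,0)→(p0,0,-1)
state=p0 head=-1 tape=____[1]00   (p0,1)→(p3,0,+1)
state=p3 head=0 tape=____0[0]0   (p3,0)→(p0,0,-1)
state=p0 head=-1 tape=____[0]00   (p0,0)→(p0,0,-1)
state=p0 head=-2 tape=___[_]000   (p0,_)→(p2,1,+1)
state=p2 head=-1 tape=___1[0]00   (p2,0)→(p3,0,+1)
state=p3 head=0 tape=___10[0]0   (p3,0)→(p0,0,-1)
state=p0 head=-1 tape=___1[0]00   (p0,0)→(p0,0,-1)
state=p0 head=-2 tape=___[1]000   (p0,1)→(p3,0,+1)
state=p3 head=-1 tape=___0[0]00   (p3,0)→(p0,0,-1)
state=p0 head=-2 tape=___[0]000   (p0,0)→(p0,0,-1)
state=p0 head=-3 tape=__[_]0000   (p0,_)→(p2,1,+1)
state=p2 head=-2 tape=__1[0]000   (p2,0)→(p3,0,+1)
state=p3 head=-1 tape=__10[0]00   (p3,0)→(p0,0,-1)
state=p0 head=-2 tape=__1[0]000   (p0,0)→(p0,0,-1)
state=p0 head=-3 tape=__[1]0000   (p0,1)→(p3,0,+1)
state=p3 head=-2 tape=__0[0]000   (p3,0)→(p0,0,-1)
state=p0 head=-3 tape=__[0]0000   (p0,0)→(p0,0,-1)
state=p0 head=-4 tape=_[_]00000   (p0,_)→(p2,1,+1)
state=p2 head=-3 tape=_1[0]0000   (p2,0)→(p3,0,+1)
state=p3 head=-2 tape=_10[0]000   (p3,0)→(p0,0,-1)
state=p0 head=-3 tape=_1[0]0000   (p0,0)→(p0,0,-1)
state=p0 head=-4 tape=_[1]00000   (p0,1)→(p3,0,+1)
state=p3 head=-3 tape=_0[0]0000   (p3,0)→(p0,0,-1)
state=p0 head=-4 tape=_[0]00000   (p0,0)→(p0,0,-1)
state=p0 head=-5 tape=[_]000000   (p0,_)→(p2,1,+1)
state=p2 head=-4 tape=1[0]00000   (p2,0)→(p3,0,+1)
state=p3 head=-3 tape=10[0]0000   (p3,0)→(p0,0,-1)
state=p0 head=-4 tape=1[0]00000   (p0,0)→(p0,0,-1)
state=p0 head=-5 tape=[1]000000   (p0,1)→(p3,0,+1)
state=p3 head=-4 tape=0[0]00000   (p3,0)→(p0,0,-1)
state=p0 head=-5 tape=[0]000000
After 35 steps: state p0, head at -5, tape 0000000.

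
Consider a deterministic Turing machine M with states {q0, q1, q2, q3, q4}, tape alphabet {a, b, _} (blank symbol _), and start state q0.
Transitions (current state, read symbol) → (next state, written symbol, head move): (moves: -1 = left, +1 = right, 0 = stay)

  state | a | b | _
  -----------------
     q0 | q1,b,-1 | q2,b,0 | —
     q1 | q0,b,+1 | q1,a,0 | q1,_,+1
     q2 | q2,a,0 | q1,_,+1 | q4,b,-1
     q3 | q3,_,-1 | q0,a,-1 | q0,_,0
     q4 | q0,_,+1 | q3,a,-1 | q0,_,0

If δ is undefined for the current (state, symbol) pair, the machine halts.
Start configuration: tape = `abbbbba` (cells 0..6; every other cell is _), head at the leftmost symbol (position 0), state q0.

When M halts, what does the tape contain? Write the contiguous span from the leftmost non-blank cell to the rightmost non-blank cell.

b_b_b_b

state=q0 head=0 tape=_[a]bbbbba_   (q0,a)→(q1,b,-1)
state=q1 head=-1 tape=[_]bbbbbba_   (q1,_)→(q1,_,+1)
state=q1 head=0 tape=_[b]bbbbba_   (q1,b)→(q1,a,0)
state=q1 head=0 tape=_[a]bbbbba_   (q1,a)→(q0,b,+1)
state=q0 head=1 tape=_b[b]bbbba_   (q0,b)→(q2,b,0)
state=q2 head=1 tape=_b[b]bbbba_   (q2,b)→(q1,_,+1)
state=q1 head=2 tape=_b_[b]bbba_   (q1,b)→(q1,a,0)
state=q1 head=2 tape=_b_[a]bbba_   (q1,a)→(q0,b,+1)
state=q0 head=3 tape=_b_b[b]bba_   (q0,b)→(q2,b,0)
state=q2 head=3 tape=_b_b[b]bba_   (q2,b)→(q1,_,+1)
state=q1 head=4 tape=_b_b_[b]ba_   (q1,b)→(q1,a,0)
state=q1 head=4 tape=_b_b_[a]ba_   (q1,a)→(q0,b,+1)
state=q0 head=5 tape=_b_b_b[b]a_   (q0,b)→(q2,b,0)
state=q2 head=5 tape=_b_b_b[b]a_   (q2,b)→(q1,_,+1)
state=q1 head=6 tape=_b_b_b_[a]_   (q1,a)→(q0,b,+1)
state=q0 head=7 tape=_b_b_b_b[_]
The non-blank tape span at halt is b_b_b_b.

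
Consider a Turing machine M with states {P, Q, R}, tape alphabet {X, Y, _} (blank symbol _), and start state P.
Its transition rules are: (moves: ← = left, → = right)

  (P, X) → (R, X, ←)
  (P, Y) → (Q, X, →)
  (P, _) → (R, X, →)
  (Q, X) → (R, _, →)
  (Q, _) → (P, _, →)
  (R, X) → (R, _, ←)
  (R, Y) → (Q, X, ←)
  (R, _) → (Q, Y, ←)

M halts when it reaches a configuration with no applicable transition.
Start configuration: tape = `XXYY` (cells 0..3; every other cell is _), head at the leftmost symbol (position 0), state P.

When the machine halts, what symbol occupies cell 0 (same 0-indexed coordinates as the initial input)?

_

state=P head=0 tape=__[X]XYY   (P,X)→(R,X,←)
state=R head=-1 tape=_[_]XXYY   (R,_)→(Q,Y,←)
state=Q head=-2 tape=[_]YXXYY   (Q,_)→(P,_,→)
state=P head=-1 tape=_[Y]XXYY   (P,Y)→(Q,X,→)
state=Q head=0 tape=_X[X]XYY   (Q,X)→(R,_,→)
state=R head=1 tape=_X_[X]YY   (R,X)→(R,_,←)
state=R head=0 tape=_X[_]_YY   (R,_)→(Q,Y,←)
state=Q head=-1 tape=_[X]Y_YY   (Q,X)→(R,_,→)
state=R head=0 tape=__[Y]_YY   (R,Y)→(Q,X,←)
state=Q head=-1 tape=_[_]X_YY   (Q,_)→(P,_,→)
state=P head=0 tape=__[X]_YY   (P,X)→(R,X,←)
state=R head=-1 tape=_[_]X_YY   (R,_)→(Q,Y,←)
state=Q head=-2 tape=[_]YX_YY   (Q,_)→(P,_,→)
state=P head=-1 tape=_[Y]X_YY   (P,Y)→(Q,X,→)
state=Q head=0 tape=_X[X]_YY   (Q,X)→(R,_,→)
state=R head=1 tape=_X_[_]YY   (R,_)→(Q,Y,←)
state=Q head=0 tape=_X[_]YYY   (Q,_)→(P,_,→)
state=P head=1 tape=_X_[Y]YY   (P,Y)→(Q,X,→)
state=Q head=2 tape=_X_X[Y]Y
Cell 0 holds _ when M halts.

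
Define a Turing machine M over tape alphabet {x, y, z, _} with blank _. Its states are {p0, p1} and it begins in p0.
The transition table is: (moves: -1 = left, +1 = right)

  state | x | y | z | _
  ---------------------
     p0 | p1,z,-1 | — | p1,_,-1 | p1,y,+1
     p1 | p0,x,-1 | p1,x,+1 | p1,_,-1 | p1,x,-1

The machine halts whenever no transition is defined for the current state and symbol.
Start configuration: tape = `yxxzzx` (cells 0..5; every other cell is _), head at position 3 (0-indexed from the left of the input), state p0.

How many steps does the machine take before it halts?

state=p0 head=3 tape=_yxx[z]zx   (p0,z)→(p1,_,-1)
state=p1 head=2 tape=_yx[x]_zx   (p1,x)→(p0,x,-1)
state=p0 head=1 tape=_y[x]x_zx   (p0,x)→(p1,z,-1)
state=p1 head=0 tape=_[y]zx_zx   (p1,y)→(p1,x,+1)
state=p1 head=1 tape=_x[z]x_zx   (p1,z)→(p1,_,-1)
state=p1 head=0 tape=_[x]_x_zx   (p1,x)→(p0,x,-1)
state=p0 head=-1 tape=[_]x_x_zx   (p0,_)→(p1,y,+1)
state=p1 head=0 tape=y[x]_x_zx   (p1,x)→(p0,x,-1)
state=p0 head=-1 tape=[y]x_x_zx
M halts after 8 transitions.

8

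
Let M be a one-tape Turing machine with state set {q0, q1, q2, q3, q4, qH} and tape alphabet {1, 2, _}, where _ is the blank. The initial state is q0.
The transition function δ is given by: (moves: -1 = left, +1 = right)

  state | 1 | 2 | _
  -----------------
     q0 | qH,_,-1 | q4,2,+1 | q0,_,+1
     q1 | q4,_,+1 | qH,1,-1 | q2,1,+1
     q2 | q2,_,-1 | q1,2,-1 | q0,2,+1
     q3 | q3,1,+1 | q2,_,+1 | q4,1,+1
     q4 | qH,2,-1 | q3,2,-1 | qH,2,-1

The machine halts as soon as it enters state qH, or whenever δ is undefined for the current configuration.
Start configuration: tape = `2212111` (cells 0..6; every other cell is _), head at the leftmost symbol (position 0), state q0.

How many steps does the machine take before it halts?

state=q0 head=0 tape=[2]212111   (q0,2)→(q4,2,+1)
state=q4 head=1 tape=2[2]12111   (q4,2)→(q3,2,-1)
state=q3 head=0 tape=[2]212111   (q3,2)→(q2,_,+1)
state=q2 head=1 tape=_[2]12111   (q2,2)→(q1,2,-1)
state=q1 head=0 tape=[_]212111   (q1,_)→(q2,1,+1)
state=q2 head=1 tape=1[2]12111   (q2,2)→(q1,2,-1)
state=q1 head=0 tape=[1]212111   (q1,1)→(q4,_,+1)
state=q4 head=1 tape=_[2]12111   (q4,2)→(q3,2,-1)
state=q3 head=0 tape=[_]212111   (q3,_)→(q4,1,+1)
state=q4 head=1 tape=1[2]12111   (q4,2)→(q3,2,-1)
state=q3 head=0 tape=[1]212111   (q3,1)→(q3,1,+1)
state=q3 head=1 tape=1[2]12111   (q3,2)→(q2,_,+1)
state=q2 head=2 tape=1_[1]2111   (q2,1)→(q2,_,-1)
state=q2 head=1 tape=1[_]_2111   (q2,_)→(q0,2,+1)
state=q0 head=2 tape=12[_]2111   (q0,_)→(q0,_,+1)
state=q0 head=3 tape=12_[2]111   (q0,2)→(q4,2,+1)
state=q4 head=4 tape=12_2[1]11   (q4,1)→(qH,2,-1)
state=qH head=3 tape=12_[2]211
M halts after 17 transitions.

17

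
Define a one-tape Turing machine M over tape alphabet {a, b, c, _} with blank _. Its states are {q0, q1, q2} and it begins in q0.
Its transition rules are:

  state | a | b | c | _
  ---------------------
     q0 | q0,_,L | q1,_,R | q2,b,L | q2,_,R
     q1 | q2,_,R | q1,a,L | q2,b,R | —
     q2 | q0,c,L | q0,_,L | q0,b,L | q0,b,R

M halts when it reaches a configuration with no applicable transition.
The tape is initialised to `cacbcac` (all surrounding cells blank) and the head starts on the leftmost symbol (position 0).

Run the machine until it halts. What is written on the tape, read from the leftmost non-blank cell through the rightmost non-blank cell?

q0 | _[c]acbcac   read c → write b, move L, go to q2
q2 | [_]bacbcac   read _ → write b, move R, go to q0
q0 | b[b]acbcac   read b → write _, move R, go to q1
q1 | b_[a]cbcac   read a → write _, move R, go to q2
q2 | b__[c]bcac   read c → write b, move L, go to q0
q0 | b_[_]bbcac   read _ → write _, move R, go to q2
q2 | b__[b]bcac   read b → write _, move L, go to q0
q0 | b_[_]_bcac   read _ → write _, move R, go to q2
q2 | b__[_]bcac   read _ → write b, move R, go to q0
q0 | b__b[b]cac   read b → write _, move R, go to q1
q1 | b__b_[c]ac   read c → write b, move R, go to q2
q2 | b__b_b[a]c   read a → write c, move L, go to q0
q0 | b__b_[b]cc   read b → write _, move R, go to q1
q1 | b__b__[c]c   read c → write b, move R, go to q2
q2 | b__b__b[c]   read c → write b, move L, go to q0
q0 | b__b__[b]b   read b → write _, move R, go to q1
q1 | b__b___[b]   read b → write a, move L, go to q1
q1 | b__b__[_]a
The non-blank tape span at halt is b__b___a.

b__b___a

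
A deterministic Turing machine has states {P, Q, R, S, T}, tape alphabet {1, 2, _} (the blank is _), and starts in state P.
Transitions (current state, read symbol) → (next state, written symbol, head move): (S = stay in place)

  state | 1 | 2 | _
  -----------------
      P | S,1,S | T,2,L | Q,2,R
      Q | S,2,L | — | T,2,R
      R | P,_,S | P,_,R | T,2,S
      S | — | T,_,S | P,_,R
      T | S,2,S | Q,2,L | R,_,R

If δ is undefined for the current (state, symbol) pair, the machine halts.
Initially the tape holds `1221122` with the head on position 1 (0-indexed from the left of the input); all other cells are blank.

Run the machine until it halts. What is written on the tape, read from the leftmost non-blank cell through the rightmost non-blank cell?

P | 1[2]21122   read 2 → write 2, move L, go to T
T | [1]221122   read 1 → write 2, move S, go to S
S | [2]221122   read 2 → write _, move S, go to T
T | [_]221122   read _ → write _, move R, go to R
R | _[2]21122   read 2 → write _, move R, go to P
P | __[2]1122   read 2 → write 2, move L, go to T
T | _[_]21122   read _ → write _, move R, go to R
R | __[2]1122   read 2 → write _, move R, go to P
P | ___[1]122   read 1 → write 1, move S, go to S
S | ___[1]122
The non-blank tape span at halt is 1122.

1122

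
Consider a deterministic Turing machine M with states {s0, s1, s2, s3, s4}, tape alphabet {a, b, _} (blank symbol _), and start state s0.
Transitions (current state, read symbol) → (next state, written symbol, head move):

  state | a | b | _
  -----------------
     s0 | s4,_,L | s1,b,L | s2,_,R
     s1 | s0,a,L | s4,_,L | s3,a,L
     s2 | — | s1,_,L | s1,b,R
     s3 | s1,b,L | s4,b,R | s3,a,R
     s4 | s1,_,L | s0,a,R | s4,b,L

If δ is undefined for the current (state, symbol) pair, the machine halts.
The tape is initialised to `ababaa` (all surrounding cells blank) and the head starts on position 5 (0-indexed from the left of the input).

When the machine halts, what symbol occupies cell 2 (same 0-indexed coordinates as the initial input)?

s0 | ___ababa[a]   read a → write _, move L, go to s4
s4 | ___abab[a]_   read a → write _, move L, go to s1
s1 | ___aba[b]__   read b → write _, move L, go to s4
s4 | ___ab[a]___   read a → write _, move L, go to s1
s1 | ___a[b]____   read b → write _, move L, go to s4
s4 | ___[a]_____   read a → write _, move L, go to s1
s1 | __[_]______   read _ → write a, move L, go to s3
s3 | _[_]a______   read _ → write a, move R, go to s3
s3 | _a[a]______   read a → write b, move L, go to s1
s1 | _[a]b______   read a → write a, move L, go to s0
s0 | [_]ab______   read _ → write _, move R, go to s2
s2 | _[a]b______
Cell 2 holds _ when M halts.

_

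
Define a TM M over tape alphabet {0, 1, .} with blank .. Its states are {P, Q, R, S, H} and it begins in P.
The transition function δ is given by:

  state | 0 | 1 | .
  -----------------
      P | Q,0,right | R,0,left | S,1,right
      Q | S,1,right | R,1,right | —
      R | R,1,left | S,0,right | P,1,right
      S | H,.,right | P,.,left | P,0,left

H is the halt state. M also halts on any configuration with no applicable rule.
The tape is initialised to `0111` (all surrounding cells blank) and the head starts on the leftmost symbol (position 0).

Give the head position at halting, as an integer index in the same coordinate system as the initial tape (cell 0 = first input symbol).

3

P | [0]111   read 0 → write 0, move right, go to Q
Q | 0[1]11   read 1 → write 1, move right, go to R
R | 01[1]1   read 1 → write 0, move right, go to S
S | 010[1]   read 1 → write ., move left, go to P
P | 01[0].   read 0 → write 0, move right, go to Q
Q | 010[.]
At halt the head is at cell 3.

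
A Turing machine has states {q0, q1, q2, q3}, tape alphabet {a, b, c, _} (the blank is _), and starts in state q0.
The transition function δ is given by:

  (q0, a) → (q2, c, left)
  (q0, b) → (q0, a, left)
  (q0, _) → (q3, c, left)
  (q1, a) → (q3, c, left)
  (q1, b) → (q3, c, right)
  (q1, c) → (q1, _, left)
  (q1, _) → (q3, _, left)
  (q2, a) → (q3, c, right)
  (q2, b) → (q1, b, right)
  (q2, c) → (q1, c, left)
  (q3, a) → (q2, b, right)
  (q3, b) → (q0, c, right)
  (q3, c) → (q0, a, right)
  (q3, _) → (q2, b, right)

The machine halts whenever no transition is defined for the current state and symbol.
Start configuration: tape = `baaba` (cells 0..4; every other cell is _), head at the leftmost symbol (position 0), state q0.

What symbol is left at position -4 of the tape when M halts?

b

state=q0 head=0 tape=____[b]aaba   (q0,b)→(q0,a,left)
state=q0 head=-1 tape=___[_]aaaba   (q0,_)→(q3,c,left)
state=q3 head=-2 tape=__[_]caaaba   (q3,_)→(q2,b,right)
state=q2 head=-1 tape=__b[c]aaaba   (q2,c)→(q1,c,left)
state=q1 head=-2 tape=__[b]caaaba   (q1,b)→(q3,c,right)
state=q3 head=-1 tape=__c[c]aaaba   (q3,c)→(q0,a,right)
state=q0 head=0 tape=__ca[a]aaba   (q0,a)→(q2,c,left)
state=q2 head=-1 tape=__c[a]caaba   (q2,a)→(q3,c,right)
state=q3 head=0 tape=__cc[c]aaba   (q3,c)→(q0,a,right)
state=q0 head=1 tape=__cca[a]aba   (q0,a)→(q2,c,left)
state=q2 head=0 tape=__cc[a]caba   (q2,a)→(q3,c,right)
state=q3 head=1 tape=__ccc[c]aba   (q3,c)→(q0,a,right)
state=q0 head=2 tape=__ccca[a]ba   (q0,a)→(q2,c,left)
state=q2 head=1 tape=__ccc[a]cba   (q2,a)→(q3,c,right)
state=q3 head=2 tape=__cccc[c]ba   (q3,c)→(q0,a,right)
state=q0 head=3 tape=__cccca[b]a   (q0,b)→(q0,a,left)
state=q0 head=2 tape=__cccc[a]aa   (q0,a)→(q2,c,left)
state=q2 head=1 tape=__ccc[c]caa   (q2,c)→(q1,c,left)
state=q1 head=0 tape=__cc[c]ccaa   (q1,c)→(q1,_,left)
state=q1 head=-1 tape=__c[c]_ccaa   (q1,c)→(q1,_,left)
state=q1 head=-2 tape=__[c]__ccaa   (q1,c)→(q1,_,left)
state=q1 head=-3 tape=_[_]___ccaa   (q1,_)→(q3,_,left)
state=q3 head=-4 tape=[_]____ccaa   (q3,_)→(q2,b,right)
state=q2 head=-3 tape=b[_]___ccaa
Cell -4 holds b when M halts.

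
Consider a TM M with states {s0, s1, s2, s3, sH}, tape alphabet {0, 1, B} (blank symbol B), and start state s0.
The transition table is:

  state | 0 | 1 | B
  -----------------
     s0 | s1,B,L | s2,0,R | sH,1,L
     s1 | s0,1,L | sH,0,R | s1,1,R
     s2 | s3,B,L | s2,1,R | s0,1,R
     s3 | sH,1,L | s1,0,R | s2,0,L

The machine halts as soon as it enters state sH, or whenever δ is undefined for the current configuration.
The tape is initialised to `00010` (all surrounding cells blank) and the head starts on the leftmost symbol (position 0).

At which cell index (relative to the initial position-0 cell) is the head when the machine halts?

4

s0 | B[0]0010   read 0 → write B, move L, go to s1
s1 | [B]B0010   read B → write 1, move R, go to s1
s1 | 1[B]0010   read B → write 1, move R, go to s1
s1 | 11[0]010   read 0 → write 1, move L, go to s0
s0 | 1[1]1010   read 1 → write 0, move R, go to s2
s2 | 10[1]010   read 1 → write 1, move R, go to s2
s2 | 101[0]10   read 0 → write B, move L, go to s3
s3 | 10[1]B10   read 1 → write 0, move R, go to s1
s1 | 100[B]10   read B → write 1, move R, go to s1
s1 | 1001[1]0   read 1 → write 0, move R, go to sH
sH | 10010[0]
At halt the head is at cell 4.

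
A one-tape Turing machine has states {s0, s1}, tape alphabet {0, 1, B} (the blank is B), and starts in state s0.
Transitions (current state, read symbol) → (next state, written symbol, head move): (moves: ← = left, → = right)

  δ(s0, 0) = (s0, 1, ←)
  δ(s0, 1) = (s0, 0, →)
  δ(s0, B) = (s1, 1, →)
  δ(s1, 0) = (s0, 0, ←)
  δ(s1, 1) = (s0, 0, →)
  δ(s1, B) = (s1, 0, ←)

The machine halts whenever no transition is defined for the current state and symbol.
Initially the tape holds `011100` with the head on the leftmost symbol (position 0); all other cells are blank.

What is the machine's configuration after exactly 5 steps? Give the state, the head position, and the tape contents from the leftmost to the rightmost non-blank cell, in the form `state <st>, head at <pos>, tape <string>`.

s0 | B[0]11100   read 0 → write 1, move ←, go to s0
s0 | [B]111100   read B → write 1, move →, go to s1
s1 | 1[1]11100   read 1 → write 0, move →, go to s0
s0 | 10[1]1100   read 1 → write 0, move →, go to s0
s0 | 100[1]100   read 1 → write 0, move →, go to s0
s0 | 1000[1]00
After 5 steps: state s0, head at 3, tape 1000100.

state s0, head at 3, tape 1000100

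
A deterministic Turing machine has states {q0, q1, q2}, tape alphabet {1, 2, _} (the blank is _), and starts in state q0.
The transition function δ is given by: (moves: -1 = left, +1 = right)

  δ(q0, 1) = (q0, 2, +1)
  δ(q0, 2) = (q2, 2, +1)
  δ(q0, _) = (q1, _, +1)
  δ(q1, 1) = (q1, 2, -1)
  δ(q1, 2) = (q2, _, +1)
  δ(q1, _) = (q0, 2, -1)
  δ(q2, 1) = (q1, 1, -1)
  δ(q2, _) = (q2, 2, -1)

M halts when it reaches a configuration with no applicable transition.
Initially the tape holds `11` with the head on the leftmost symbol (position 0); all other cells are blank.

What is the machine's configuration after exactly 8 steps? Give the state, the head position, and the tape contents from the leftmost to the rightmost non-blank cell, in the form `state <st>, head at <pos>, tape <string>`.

state q2, head at 2, tape 22_22

q0 | [1]1___   read 1 → write 2, move +1, go to q0
q0 | 2[1]___   read 1 → write 2, move +1, go to q0
q0 | 22[_]__   read _ → write _, move +1, go to q1
q1 | 22_[_]_   read _ → write 2, move -1, go to q0
q0 | 22[_]2_   read _ → write _, move +1, go to q1
q1 | 22_[2]_   read 2 → write _, move +1, go to q2
q2 | 22__[_]   read _ → write 2, move -1, go to q2
q2 | 22_[_]2   read _ → write 2, move -1, go to q2
q2 | 22[_]22
After 8 steps: state q2, head at 2, tape 22_22.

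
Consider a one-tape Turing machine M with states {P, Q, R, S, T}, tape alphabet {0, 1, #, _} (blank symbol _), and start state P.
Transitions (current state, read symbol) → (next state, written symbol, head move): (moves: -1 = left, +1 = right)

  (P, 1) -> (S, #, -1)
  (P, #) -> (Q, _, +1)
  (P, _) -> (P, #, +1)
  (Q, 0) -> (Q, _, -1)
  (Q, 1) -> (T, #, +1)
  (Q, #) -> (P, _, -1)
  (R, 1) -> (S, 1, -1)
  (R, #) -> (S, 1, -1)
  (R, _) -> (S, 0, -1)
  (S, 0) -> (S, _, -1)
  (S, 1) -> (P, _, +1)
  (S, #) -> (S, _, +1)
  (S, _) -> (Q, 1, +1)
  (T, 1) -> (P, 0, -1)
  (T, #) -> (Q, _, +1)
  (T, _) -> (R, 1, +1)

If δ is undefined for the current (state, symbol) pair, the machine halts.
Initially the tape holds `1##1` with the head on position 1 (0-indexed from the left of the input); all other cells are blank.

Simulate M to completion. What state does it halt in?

Q

state=P head=1 tape=1[#]#1__   (P,#)→(Q,_,+1)
state=Q head=2 tape=1_[#]1__   (Q,#)→(P,_,-1)
state=P head=1 tape=1[_]_1__   (P,_)→(P,#,+1)
state=P head=2 tape=1#[_]1__   (P,_)→(P,#,+1)
state=P head=3 tape=1##[1]__   (P,1)→(S,#,-1)
state=S head=2 tape=1#[#]#__   (S,#)→(S,_,+1)
state=S head=3 tape=1#_[#]__   (S,#)→(S,_,+1)
state=S head=4 tape=1#__[_]_   (S,_)→(Q,1,+1)
state=Q head=5 tape=1#__1[_]
No transition is defined for (Q, _); M halts in state Q.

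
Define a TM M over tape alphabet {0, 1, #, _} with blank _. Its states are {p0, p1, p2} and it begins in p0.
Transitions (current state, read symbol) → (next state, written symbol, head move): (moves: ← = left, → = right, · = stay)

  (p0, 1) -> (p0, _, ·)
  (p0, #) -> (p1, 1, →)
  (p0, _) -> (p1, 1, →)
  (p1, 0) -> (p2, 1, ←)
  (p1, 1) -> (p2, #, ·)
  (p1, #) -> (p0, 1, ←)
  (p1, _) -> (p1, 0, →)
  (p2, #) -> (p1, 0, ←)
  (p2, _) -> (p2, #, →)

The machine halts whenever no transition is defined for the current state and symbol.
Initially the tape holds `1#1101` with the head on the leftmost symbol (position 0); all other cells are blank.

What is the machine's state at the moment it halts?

state=p0 head=0 tape=_[1]#1101   (p0,1)→(p0,_,·)
state=p0 head=0 tape=_[_]#1101   (p0,_)→(p1,1,→)
state=p1 head=1 tape=_1[#]1101   (p1,#)→(p0,1,←)
state=p0 head=0 tape=_[1]11101   (p0,1)→(p0,_,·)
state=p0 head=0 tape=_[_]11101   (p0,_)→(p1,1,→)
state=p1 head=1 tape=_1[1]1101   (p1,1)→(p2,#,·)
state=p2 head=1 tape=_1[#]1101   (p2,#)→(p1,0,←)
state=p1 head=0 tape=_[1]01101   (p1,1)→(p2,#,·)
state=p2 head=0 tape=_[#]01101   (p2,#)→(p1,0,←)
state=p1 head=-1 tape=[_]001101   (p1,_)→(p1,0,→)
state=p1 head=0 tape=0[0]01101   (p1,0)→(p2,1,←)
state=p2 head=-1 tape=[0]101101
No transition is defined for (p2, 0); M halts in state p2.

p2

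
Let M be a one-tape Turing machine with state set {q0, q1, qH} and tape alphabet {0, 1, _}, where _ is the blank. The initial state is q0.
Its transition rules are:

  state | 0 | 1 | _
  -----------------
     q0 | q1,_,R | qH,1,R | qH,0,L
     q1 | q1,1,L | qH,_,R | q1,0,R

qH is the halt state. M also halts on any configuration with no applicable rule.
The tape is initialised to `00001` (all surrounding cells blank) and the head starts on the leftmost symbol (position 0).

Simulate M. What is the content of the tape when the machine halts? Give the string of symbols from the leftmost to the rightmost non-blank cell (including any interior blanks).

q0 | [0]0001   read 0 → write _, move R, go to q1
q1 | _[0]001   read 0 → write 1, move L, go to q1
q1 | [_]1001   read _ → write 0, move R, go to q1
q1 | 0[1]001   read 1 → write _, move R, go to qH
qH | 0_[0]01
The non-blank tape span at halt is 0_001.

0_001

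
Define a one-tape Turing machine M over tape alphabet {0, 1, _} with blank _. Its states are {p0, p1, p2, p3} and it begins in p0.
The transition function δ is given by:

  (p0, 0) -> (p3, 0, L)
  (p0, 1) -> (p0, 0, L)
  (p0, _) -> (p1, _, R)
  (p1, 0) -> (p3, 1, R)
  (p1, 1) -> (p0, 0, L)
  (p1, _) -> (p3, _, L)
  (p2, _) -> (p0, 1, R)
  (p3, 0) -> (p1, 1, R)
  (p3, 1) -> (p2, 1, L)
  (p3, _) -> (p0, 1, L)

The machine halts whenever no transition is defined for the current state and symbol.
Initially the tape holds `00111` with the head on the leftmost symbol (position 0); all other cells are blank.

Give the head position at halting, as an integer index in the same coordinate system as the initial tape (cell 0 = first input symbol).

p0 | __[0]0111   read 0 → write 0, move L, go to p3
p3 | _[_]00111   read _ → write 1, move L, go to p0
p0 | [_]100111   read _ → write _, move R, go to p1
p1 | _[1]00111   read 1 → write 0, move L, go to p0
p0 | [_]000111   read _ → write _, move R, go to p1
p1 | _[0]00111   read 0 → write 1, move R, go to p3
p3 | _1[0]0111   read 0 → write 1, move R, go to p1
p1 | _11[0]111   read 0 → write 1, move R, go to p3
p3 | _111[1]11   read 1 → write 1, move L, go to p2
p2 | _11[1]111
At halt the head is at cell 1.

1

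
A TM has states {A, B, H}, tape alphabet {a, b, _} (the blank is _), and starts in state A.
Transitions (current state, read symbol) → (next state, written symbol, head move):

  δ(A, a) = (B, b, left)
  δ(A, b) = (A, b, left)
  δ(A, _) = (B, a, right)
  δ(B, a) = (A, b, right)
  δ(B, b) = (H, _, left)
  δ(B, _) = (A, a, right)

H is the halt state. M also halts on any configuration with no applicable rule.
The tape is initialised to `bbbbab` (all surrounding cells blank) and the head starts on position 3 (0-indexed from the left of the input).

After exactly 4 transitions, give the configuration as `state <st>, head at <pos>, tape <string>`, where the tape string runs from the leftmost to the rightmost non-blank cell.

state A, head at -1, tape bbbbab

state=A head=3 tape=_bbb[b]ab   (A,b)→(A,b,left)
state=A head=2 tape=_bb[b]bab   (A,b)→(A,b,left)
state=A head=1 tape=_b[b]bbab   (A,b)→(A,b,left)
state=A head=0 tape=_[b]bbbab   (A,b)→(A,b,left)
state=A head=-1 tape=[_]bbbbab
After 4 steps: state A, head at -1, tape bbbbab.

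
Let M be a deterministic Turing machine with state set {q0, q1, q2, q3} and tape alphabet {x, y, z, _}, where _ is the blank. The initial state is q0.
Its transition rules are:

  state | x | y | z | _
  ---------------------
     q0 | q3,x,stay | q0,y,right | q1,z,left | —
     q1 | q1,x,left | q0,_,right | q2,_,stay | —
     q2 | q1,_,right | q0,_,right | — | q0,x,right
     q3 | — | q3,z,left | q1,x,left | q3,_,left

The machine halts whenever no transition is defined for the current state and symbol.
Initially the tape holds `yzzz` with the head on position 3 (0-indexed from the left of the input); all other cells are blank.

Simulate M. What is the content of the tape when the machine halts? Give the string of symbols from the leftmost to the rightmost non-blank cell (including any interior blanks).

yxxz

q0 | yzz[z]   read z → write z, move left, go to q1
q1 | yz[z]z   read z → write _, move stay, go to q2
q2 | yz[_]z   read _ → write x, move right, go to q0
q0 | yzx[z]   read z → write z, move left, go to q1
q1 | yz[x]z   read x → write x, move left, go to q1
q1 | y[z]xz   read z → write _, move stay, go to q2
q2 | y[_]xz   read _ → write x, move right, go to q0
q0 | yx[x]z   read x → write x, move stay, go to q3
q3 | yx[x]z
The non-blank tape span at halt is yxxz.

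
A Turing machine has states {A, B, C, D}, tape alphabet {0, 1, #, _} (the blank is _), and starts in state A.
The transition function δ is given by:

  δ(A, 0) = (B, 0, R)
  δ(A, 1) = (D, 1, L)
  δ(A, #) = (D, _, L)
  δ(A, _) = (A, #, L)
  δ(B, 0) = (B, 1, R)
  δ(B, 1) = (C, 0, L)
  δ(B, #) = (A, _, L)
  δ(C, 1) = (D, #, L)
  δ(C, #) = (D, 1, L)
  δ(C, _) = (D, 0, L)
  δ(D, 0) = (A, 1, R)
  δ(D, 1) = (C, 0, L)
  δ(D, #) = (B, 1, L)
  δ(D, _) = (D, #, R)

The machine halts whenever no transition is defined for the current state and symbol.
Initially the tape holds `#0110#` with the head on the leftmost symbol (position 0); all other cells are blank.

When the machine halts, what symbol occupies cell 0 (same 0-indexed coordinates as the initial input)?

A | __[#]0110#   read # → write _, move L, go to D
D | _[_]_0110#   read _ → write #, move R, go to D
D | _#[_]0110#   read _ → write #, move R, go to D
D | _##[0]110#   read 0 → write 1, move R, go to A
A | _##1[1]10#   read 1 → write 1, move L, go to D
D | _##[1]110#   read 1 → write 0, move L, go to C
C | _#[#]0110#   read # → write 1, move L, go to D
D | _[#]10110#   read # → write 1, move L, go to B
B | [_]110110#
Cell 0 holds 1 when M halts.

1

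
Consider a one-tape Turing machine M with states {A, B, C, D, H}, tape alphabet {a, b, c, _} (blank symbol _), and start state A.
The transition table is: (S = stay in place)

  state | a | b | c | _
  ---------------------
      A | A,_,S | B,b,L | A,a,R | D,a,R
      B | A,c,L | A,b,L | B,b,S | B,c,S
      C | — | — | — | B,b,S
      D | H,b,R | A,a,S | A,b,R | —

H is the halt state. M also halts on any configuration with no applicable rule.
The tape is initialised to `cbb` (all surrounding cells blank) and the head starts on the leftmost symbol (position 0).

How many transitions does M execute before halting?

18

A | _[c]bb_   read c → write a, move R, go to A
A | _a[b]b_   read b → write b, move L, go to B
B | _[a]bb_   read a → write c, move L, go to A
A | [_]cbb_   read _ → write a, move R, go to D
D | a[c]bb_   read c → write b, move R, go to A
A | ab[b]b_   read b → write b, move L, go to B
B | a[b]bb_   read b → write b, move L, go to A
A | [a]bbb_   read a → write _, move S, go to A
A | [_]bbb_   read _ → write a, move R, go to D
D | a[b]bb_   read b → write a, move S, go to A
A | a[a]bb_   read a → write _, move S, go to A
A | a[_]bb_   read _ → write a, move R, go to D
D | aa[b]b_   read b → write a, move S, go to A
A | aa[a]b_   read a → write _, move S, go to A
A | aa[_]b_   read _ → write a, move R, go to D
D | aaa[b]_   read b → write a, move S, go to A
A | aaa[a]_   read a → write _, move S, go to A
A | aaa[_]_   read _ → write a, move R, go to D
D | aaaa[_]
M halts after 18 transitions.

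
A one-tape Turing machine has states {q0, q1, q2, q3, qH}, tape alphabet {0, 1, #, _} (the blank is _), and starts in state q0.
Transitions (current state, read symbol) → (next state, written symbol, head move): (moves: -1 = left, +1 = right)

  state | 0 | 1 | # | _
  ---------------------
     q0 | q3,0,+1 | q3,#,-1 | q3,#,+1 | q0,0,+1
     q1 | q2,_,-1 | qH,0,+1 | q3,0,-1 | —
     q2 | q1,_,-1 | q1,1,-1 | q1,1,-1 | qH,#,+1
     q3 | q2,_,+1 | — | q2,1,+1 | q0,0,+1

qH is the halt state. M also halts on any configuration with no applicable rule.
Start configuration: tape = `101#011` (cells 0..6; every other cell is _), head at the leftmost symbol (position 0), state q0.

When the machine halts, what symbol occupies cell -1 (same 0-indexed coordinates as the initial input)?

state=q0 head=0 tape=_[1]01#011   (q0,1)→(q3,#,-1)
state=q3 head=-1 tape=[_]#01#011   (q3,_)→(q0,0,+1)
state=q0 head=0 tape=0[#]01#011   (q0,#)→(q3,#,+1)
state=q3 head=1 tape=0#[0]1#011   (q3,0)→(q2,_,+1)
state=q2 head=2 tape=0#_[1]#011   (q2,1)→(q1,1,-1)
state=q1 head=1 tape=0#[_]1#011
Cell -1 holds 0 when M halts.

0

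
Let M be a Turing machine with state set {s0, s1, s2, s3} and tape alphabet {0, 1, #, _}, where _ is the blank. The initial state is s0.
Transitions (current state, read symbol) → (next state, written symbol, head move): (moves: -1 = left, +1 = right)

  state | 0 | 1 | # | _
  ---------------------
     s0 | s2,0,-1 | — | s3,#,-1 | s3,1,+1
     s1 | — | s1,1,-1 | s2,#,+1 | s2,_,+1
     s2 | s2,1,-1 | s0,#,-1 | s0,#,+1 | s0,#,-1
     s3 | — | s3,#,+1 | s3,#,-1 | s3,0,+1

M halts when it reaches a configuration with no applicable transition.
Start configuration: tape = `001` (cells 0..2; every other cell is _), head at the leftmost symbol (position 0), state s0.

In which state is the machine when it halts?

s3

state=s0 head=0 tape=___[0]01   (s0,0)→(s2,0,-1)
state=s2 head=-1 tape=__[_]001   (s2,_)→(s0,#,-1)
state=s0 head=-2 tape=_[_]#001   (s0,_)→(s3,1,+1)
state=s3 head=-1 tape=_1[#]001   (s3,#)→(s3,#,-1)
state=s3 head=-2 tape=_[1]#001   (s3,1)→(s3,#,+1)
state=s3 head=-1 tape=_#[#]001   (s3,#)→(s3,#,-1)
state=s3 head=-2 tape=_[#]#001   (s3,#)→(s3,#,-1)
state=s3 head=-3 tape=[_]##001   (s3,_)→(s3,0,+1)
state=s3 head=-2 tape=0[#]#001   (s3,#)→(s3,#,-1)
state=s3 head=-3 tape=[0]##001
No transition is defined for (s3, 0); M halts in state s3.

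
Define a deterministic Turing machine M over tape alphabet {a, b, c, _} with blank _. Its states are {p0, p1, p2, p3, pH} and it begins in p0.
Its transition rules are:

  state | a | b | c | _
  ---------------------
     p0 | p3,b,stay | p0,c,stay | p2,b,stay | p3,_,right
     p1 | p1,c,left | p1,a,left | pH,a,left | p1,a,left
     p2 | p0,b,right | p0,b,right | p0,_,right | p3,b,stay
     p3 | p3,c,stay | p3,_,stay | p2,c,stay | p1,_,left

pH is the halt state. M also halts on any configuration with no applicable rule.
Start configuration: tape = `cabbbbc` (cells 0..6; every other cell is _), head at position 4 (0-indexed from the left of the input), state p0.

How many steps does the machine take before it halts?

18

state=p0 head=4 tape=_cabb[b]bc__   (p0,b)→(p0,c,stay)
state=p0 head=4 tape=_cabb[c]bc__   (p0,c)→(p2,b,stay)
state=p2 head=4 tape=_cabb[b]bc__   (p2,b)→(p0,b,right)
state=p0 head=5 tape=_cabbb[b]c__   (p0,b)→(p0,c,stay)
state=p0 head=5 tape=_cabbb[c]c__   (p0,c)→(p2,b,stay)
state=p2 head=5 tape=_cabbb[b]c__   (p2,b)→(p0,b,right)
state=p0 head=6 tape=_cabbbb[c]__   (p0,c)→(p2,b,stay)
state=p2 head=6 tape=_cabbbb[b]__   (p2,b)→(p0,b,right)
state=p0 head=7 tape=_cabbbbb[_]_   (p0,_)→(p3,_,right)
state=p3 head=8 tape=_cabbbbb_[_]   (p3,_)→(p1,_,left)
state=p1 head=7 tape=_cabbbbb[_]_   (p1,_)→(p1,a,left)
state=p1 head=6 tape=_cabbbb[b]a_   (p1,b)→(p1,a,left)
state=p1 head=5 tape=_cabbb[b]aa_   (p1,b)→(p1,a,left)
state=p1 head=4 tape=_cabb[b]aaa_   (p1,b)→(p1,a,left)
state=p1 head=3 tape=_cab[b]aaaa_   (p1,b)→(p1,a,left)
state=p1 head=2 tape=_ca[b]aaaaa_   (p1,b)→(p1,a,left)
state=p1 head=1 tape=_c[a]aaaaaa_   (p1,a)→(p1,c,left)
state=p1 head=0 tape=_[c]caaaaaa_   (p1,c)→(pH,a,left)
state=pH head=-1 tape=[_]acaaaaaa_
M halts after 18 transitions.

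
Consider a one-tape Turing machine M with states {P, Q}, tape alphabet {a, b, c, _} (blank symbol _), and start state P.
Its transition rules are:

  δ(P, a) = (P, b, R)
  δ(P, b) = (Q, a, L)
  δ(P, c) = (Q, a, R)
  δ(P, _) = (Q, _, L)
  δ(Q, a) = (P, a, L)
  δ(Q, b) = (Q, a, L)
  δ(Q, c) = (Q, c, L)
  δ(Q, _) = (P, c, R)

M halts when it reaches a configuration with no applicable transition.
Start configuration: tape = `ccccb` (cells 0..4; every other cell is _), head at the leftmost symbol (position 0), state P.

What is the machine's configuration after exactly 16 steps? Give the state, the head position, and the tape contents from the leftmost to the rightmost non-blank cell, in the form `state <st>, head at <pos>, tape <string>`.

state Q, head at -2, tape cacaaccb

P | ___[c]cccb   read c → write a, move R, go to Q
Q | ___a[c]ccb   read c → write c, move L, go to Q
Q | ___[a]cccb   read a → write a, move L, go to P
P | __[_]acccb   read _ → write _, move L, go to Q
Q | _[_]_acccb   read _ → write c, move R, go to P
P | _c[_]acccb   read _ → write _, move L, go to Q
Q | _[c]_acccb   read c → write c, move L, go to Q
Q | [_]c_acccb   read _ → write c, move R, go to P
P | c[c]_acccb   read c → write a, move R, go to Q
Q | ca[_]acccb   read _ → write c, move R, go to P
P | cac[a]cccb   read a → write b, move R, go to P
P | cacb[c]ccb   read c → write a, move R, go to Q
Q | cacba[c]cb   read c → write c, move L, go to Q
Q | cacb[a]ccb   read a → write a, move L, go to P
P | cac[b]accb   read b → write a, move L, go to Q
Q | ca[c]aaccb   read c → write c, move L, go to Q
Q | c[a]caaccb
After 16 steps: state Q, head at -2, tape cacaaccb.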